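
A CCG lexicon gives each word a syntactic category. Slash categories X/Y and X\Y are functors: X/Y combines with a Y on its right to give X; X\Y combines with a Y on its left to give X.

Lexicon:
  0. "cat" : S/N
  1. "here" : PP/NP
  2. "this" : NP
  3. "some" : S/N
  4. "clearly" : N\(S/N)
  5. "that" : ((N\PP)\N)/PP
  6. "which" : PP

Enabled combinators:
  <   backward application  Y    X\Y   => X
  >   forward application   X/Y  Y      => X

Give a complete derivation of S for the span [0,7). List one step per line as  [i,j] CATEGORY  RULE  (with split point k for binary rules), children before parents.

[0,1] S/N  lex  "cat"
[1,2] PP/NP  lex  "here"
[2,3] NP  lex  "this"
[1,3] PP  >  k=2
[3,4] S/N  lex  "some"
[4,5] N\(S/N)  lex  "clearly"
[3,5] N  <  k=4
[5,6] ((N\PP)\N)/PP  lex  "that"
[6,7] PP  lex  "which"
[5,7] (N\PP)\N  >  k=6
[3,7] N\PP  <  k=5
[1,7] N  <  k=3
[0,7] S  >  k=1

[0,7] S   >
  [0,1] "cat" : S/N
  [1,7] N   <
    [1,3] PP   >
      [1,2] "here" : PP/NP
      [2,3] "this" : NP
    [3,7] N\PP   <
      [3,5] N   <
        [3,4] "some" : S/N
        [4,5] "clearly" : N\(S/N)
      [5,7] (N\PP)\N   >
        [5,6] "that" : ((N\PP)\N)/PP
        [6,7] "which" : PP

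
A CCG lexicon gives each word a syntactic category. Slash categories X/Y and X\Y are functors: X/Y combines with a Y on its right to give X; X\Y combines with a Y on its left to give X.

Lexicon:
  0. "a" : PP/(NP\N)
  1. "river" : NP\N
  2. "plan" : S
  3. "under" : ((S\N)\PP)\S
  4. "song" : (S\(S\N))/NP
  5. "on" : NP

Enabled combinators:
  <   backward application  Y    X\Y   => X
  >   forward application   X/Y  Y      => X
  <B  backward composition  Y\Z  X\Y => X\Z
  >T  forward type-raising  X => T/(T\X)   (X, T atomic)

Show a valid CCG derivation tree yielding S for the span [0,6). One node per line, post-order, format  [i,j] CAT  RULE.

[0,1] PP/(NP\N)  lex  "a"
[1,2] NP\N  lex  "river"
[0,2] PP  >  k=1
[2,3] S  lex  "plan"
[3,4] ((S\N)\PP)\S  lex  "under"
[2,4] (S\N)\PP  <  k=3
[0,4] S\N  <  k=2
[4,5] (S\(S\N))/NP  lex  "song"
[5,6] NP  lex  "on"
[4,6] S\(S\N)  >  k=5
[0,6] S  <  k=4

[0,6] S   <
  [0,4] S\N   <
    [0,2] PP   >
      [0,1] "a" : PP/(NP\N)
      [1,2] "river" : NP\N
    [2,4] (S\N)\PP   <
      [2,3] "plan" : S
      [3,4] "under" : ((S\N)\PP)\S
  [4,6] S\(S\N)   >
    [4,5] "song" : (S\(S\N))/NP
    [5,6] "on" : NP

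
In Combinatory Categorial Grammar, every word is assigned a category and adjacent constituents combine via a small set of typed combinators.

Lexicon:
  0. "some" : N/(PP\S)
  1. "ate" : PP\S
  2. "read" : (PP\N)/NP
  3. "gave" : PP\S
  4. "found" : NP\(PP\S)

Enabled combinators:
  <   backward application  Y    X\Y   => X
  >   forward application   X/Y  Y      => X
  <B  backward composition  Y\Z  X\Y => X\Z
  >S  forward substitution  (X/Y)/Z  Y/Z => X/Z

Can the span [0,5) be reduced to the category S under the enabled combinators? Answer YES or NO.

N/(PP\S) PP\S (PP\N)/NP PP\S NP\(PP\S)
CKY chart[0,5] = {PP}; S ∉ chart

NO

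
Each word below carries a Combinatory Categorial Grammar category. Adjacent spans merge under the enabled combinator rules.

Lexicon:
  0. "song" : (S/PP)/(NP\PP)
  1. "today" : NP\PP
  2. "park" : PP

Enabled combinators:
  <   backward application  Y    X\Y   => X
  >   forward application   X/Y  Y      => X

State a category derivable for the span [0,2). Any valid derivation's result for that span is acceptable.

[0,3] S   >
  [0,2] S/PP   >
    [0,1] "song" : (S/PP)/(NP\PP)
    [1,2] "today" : NP\PP
  [2,3] "park" : PP

S/PP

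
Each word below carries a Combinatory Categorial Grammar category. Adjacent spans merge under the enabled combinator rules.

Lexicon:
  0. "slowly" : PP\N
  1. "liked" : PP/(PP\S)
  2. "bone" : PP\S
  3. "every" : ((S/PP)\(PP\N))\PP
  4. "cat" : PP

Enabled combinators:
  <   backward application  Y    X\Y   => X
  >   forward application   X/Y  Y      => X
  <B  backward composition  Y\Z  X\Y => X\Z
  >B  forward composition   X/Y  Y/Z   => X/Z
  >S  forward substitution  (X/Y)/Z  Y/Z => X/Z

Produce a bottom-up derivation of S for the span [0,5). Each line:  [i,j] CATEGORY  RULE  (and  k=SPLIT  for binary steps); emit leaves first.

[0,5] S   >
  [0,4] S/PP   <
    [0,1] "slowly" : PP\N
    [1,4] (S/PP)\(PP\N)   <
      [1,3] PP   >
        [1,2] "liked" : PP/(PP\S)
        [2,3] "bone" : PP\S
      [3,4] "every" : ((S/PP)\(PP\N))\PP
  [4,5] "cat" : PP

[0,1] PP\N  lex  "slowly"
[1,2] PP/(PP\S)  lex  "liked"
[2,3] PP\S  lex  "bone"
[1,3] PP  >  k=2
[3,4] ((S/PP)\(PP\N))\PP  lex  "every"
[1,4] (S/PP)\(PP\N)  <  k=3
[0,4] S/PP  <  k=1
[4,5] PP  lex  "cat"
[0,5] S  >  k=4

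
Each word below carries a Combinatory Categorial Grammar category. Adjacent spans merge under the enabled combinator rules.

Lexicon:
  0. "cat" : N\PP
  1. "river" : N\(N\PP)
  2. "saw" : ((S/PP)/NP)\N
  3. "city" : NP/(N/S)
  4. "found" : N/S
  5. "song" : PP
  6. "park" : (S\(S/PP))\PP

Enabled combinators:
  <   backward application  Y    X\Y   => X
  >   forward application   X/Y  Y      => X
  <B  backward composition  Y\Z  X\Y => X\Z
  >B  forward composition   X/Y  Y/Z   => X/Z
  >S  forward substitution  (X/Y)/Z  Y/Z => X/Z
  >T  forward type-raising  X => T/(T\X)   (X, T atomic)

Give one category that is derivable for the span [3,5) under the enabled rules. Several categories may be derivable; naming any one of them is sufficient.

[0,7] S   <
  [0,5] S/PP   >
    [0,3] (S/PP)/NP   <
      [0,2] N   <
        [0,1] "cat" : N\PP
        [1,2] "river" : N\(N\PP)
      [2,3] "saw" : ((S/PP)/NP)\N
    [3,5] NP   >
      [3,4] "city" : NP/(N/S)
      [4,5] "found" : N/S
  [5,7] S\(S/PP)   <
    [5,6] "song" : PP
    [6,7] "park" : (S\(S/PP))\PP

NP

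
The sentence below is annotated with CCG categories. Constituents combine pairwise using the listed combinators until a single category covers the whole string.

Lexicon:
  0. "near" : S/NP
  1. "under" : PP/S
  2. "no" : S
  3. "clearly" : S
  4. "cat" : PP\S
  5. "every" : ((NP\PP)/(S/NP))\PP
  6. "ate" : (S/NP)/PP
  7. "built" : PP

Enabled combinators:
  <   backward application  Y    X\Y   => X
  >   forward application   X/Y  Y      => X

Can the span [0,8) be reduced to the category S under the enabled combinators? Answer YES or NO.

[0,8] S   >
  [0,1] "near" : S/NP
  [1,8] NP   <
    [1,3] PP   >
      [1,2] "under" : PP/S
      [2,3] "no" : S
    [3,8] NP\PP   >
      [3,6] (NP\PP)/(S/NP)   <
        [3,5] PP   <
          [3,4] "clearly" : S
          [4,5] "cat" : PP\S
        [5,6] "every" : ((NP\PP)/(S/NP))\PP
      [6,8] S/NP   >
        [6,7] "ate" : (S/NP)/PP
        [7,8] "built" : PP

YES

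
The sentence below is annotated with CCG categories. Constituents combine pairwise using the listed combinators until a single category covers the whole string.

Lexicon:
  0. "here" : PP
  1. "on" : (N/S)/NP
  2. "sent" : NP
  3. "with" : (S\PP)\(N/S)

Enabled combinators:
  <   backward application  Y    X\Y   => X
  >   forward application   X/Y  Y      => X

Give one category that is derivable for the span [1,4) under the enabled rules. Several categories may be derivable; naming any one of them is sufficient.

S\PP

[0,4] S   <
  [0,1] "here" : PP
  [1,4] S\PP   <
    [1,3] N/S   >
      [1,2] "on" : (N/S)/NP
      [2,3] "sent" : NP
    [3,4] "with" : (S\PP)\(N/S)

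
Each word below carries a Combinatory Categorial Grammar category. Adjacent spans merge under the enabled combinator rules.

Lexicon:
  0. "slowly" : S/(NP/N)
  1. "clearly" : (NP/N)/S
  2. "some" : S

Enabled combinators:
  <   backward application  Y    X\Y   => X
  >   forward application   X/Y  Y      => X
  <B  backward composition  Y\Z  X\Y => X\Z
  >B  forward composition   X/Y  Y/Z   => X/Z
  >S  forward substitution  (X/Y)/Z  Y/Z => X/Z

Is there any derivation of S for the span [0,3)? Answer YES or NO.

YES

[0,3] S   >
  [0,1] "slowly" : S/(NP/N)
  [1,3] NP/N   >
    [1,2] "clearly" : (NP/N)/S
    [2,3] "some" : S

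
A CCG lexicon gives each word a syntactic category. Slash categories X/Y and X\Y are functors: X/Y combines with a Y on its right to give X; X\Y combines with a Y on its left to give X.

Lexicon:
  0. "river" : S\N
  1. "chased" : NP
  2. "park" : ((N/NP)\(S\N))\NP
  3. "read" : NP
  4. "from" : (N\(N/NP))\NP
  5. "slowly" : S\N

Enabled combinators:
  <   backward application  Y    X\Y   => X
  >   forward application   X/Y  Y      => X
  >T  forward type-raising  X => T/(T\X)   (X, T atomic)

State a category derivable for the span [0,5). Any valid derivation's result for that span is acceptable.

N

[0,6] S   <
  [0,5] N   <
    [0,3] N/NP   <
      [0,1] "river" : S\N
      [1,3] (N/NP)\(S\N)   <
        [1,2] "chased" : NP
        [2,3] "park" : ((N/NP)\(S\N))\NP
    [3,5] N\(N/NP)   <
      [3,4] "read" : NP
      [4,5] "from" : (N\(N/NP))\NP
  [5,6] "slowly" : S\N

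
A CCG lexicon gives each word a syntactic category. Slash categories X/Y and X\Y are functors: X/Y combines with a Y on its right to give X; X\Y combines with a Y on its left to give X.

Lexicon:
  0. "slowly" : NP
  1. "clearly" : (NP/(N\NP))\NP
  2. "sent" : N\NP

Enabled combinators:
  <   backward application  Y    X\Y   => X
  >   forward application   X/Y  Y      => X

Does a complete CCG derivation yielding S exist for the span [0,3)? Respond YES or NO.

NP (NP/(N\NP))\NP N\NP
CKY chart[0,3] = {NP}; S ∉ chart

NO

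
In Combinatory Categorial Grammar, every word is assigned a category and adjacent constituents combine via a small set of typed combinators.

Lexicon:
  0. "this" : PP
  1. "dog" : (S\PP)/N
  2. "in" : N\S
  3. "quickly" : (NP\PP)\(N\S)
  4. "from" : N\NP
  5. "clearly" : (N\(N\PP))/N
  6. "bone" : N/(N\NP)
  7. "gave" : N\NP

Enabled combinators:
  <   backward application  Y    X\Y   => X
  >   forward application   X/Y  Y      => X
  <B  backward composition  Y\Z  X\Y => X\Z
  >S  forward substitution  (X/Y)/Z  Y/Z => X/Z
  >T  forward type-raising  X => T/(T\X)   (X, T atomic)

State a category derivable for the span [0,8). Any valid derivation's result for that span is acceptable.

S

[0,8] S   <
  [0,1] "this" : PP
  [1,8] S\PP   >
    [1,2] "dog" : (S\PP)/N
    [2,8] N   <
      [2,5] N\PP   <B
        [2,4] NP\PP   <
          [2,3] "in" : N\S
          [3,4] "quickly" : (NP\PP)\(N\S)
        [4,5] "from" : N\NP
      [5,8] N\(N\PP)   >
        [5,6] "clearly" : (N\(N\PP))/N
        [6,8] N   >
          [6,7] "bone" : N/(N\NP)
          [7,8] "gave" : N\NP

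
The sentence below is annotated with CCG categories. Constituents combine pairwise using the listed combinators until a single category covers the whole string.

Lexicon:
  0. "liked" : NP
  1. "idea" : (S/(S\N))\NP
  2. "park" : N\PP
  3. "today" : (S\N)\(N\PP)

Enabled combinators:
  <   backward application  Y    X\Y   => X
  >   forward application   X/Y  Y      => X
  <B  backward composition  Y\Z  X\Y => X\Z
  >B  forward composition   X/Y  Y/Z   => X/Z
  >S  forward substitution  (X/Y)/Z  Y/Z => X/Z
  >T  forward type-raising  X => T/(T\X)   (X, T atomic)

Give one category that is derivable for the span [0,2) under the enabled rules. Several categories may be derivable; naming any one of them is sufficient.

S/(S\N)

[0,4] S   >
  [0,2] S/(S\N)   <
    [0,1] "liked" : NP
    [1,2] "idea" : (S/(S\N))\NP
  [2,4] S\N   <
    [2,3] "park" : N\PP
    [3,4] "today" : (S\N)\(N\PP)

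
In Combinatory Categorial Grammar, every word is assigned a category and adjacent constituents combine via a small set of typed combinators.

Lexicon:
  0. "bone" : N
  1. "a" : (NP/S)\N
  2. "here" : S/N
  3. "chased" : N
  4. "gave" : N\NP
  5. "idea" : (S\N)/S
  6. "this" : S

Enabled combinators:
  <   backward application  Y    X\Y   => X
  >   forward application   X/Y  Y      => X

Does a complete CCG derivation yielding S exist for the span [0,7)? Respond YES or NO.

YES

[0,7] S   <
  [0,5] N   <
    [0,4] NP   >
      [0,2] NP/S   <
        [0,1] "bone" : N
        [1,2] "a" : (NP/S)\N
      [2,4] S   >
        [2,3] "here" : S/N
        [3,4] "chased" : N
    [4,5] "gave" : N\NP
  [5,7] S\N   >
    [5,6] "idea" : (S\N)/S
    [6,7] "this" : S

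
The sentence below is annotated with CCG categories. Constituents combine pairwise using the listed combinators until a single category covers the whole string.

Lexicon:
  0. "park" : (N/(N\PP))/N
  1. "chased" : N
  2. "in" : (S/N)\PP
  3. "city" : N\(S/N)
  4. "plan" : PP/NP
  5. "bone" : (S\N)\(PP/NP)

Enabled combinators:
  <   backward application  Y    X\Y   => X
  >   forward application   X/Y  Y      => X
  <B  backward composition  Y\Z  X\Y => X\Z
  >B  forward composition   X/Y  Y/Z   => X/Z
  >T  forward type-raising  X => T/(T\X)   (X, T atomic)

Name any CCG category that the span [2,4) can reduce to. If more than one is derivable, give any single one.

N\PP

[0,6] S   <
  [0,4] N   >
    [0,2] N/(N\PP)   >
      [0,1] "park" : (N/(N\PP))/N
      [1,2] "chased" : N
    [2,4] N\PP   <B
      [2,3] "in" : (S/N)\PP
      [3,4] "city" : N\(S/N)
  [4,6] S\N   <
    [4,5] "plan" : PP/NP
    [5,6] "bone" : (S\N)\(PP/NP)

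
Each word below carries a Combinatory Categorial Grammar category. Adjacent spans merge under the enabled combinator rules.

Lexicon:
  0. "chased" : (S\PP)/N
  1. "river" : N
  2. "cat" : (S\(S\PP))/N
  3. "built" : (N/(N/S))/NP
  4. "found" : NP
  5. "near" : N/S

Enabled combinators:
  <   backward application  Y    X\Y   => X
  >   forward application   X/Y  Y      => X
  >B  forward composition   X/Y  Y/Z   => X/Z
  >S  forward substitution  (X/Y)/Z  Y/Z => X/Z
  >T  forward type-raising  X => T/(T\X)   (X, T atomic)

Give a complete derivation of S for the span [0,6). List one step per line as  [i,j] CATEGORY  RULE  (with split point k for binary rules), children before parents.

[0,6] S   <
  [0,2] S\PP   >
    [0,1] "chased" : (S\PP)/N
    [1,2] "river" : N
  [2,6] S\(S\PP)   >
    [2,3] "cat" : (S\(S\PP))/N
    [3,6] N   >
      [3,5] N/(N/S)   >
        [3,4] "built" : (N/(N/S))/NP
        [4,5] "found" : NP
      [5,6] "near" : N/S

[0,1] (S\PP)/N  lex  "chased"
[1,2] N  lex  "river"
[0,2] S\PP  >  k=1
[2,3] (S\(S\PP))/N  lex  "cat"
[3,4] (N/(N/S))/NP  lex  "built"
[4,5] NP  lex  "found"
[3,5] N/(N/S)  >  k=4
[5,6] N/S  lex  "near"
[3,6] N  >  k=5
[2,6] S\(S\PP)  >  k=3
[0,6] S  <  k=2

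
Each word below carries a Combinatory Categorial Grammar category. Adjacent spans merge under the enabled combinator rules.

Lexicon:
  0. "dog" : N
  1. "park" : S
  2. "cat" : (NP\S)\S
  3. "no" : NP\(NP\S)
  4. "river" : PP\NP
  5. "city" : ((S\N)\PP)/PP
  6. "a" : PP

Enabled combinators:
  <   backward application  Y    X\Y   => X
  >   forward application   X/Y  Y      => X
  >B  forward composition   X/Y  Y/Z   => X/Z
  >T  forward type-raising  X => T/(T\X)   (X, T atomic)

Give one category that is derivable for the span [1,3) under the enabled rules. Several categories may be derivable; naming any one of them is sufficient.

NP\S

[0,7] S   <
  [0,1] "dog" : N
  [1,7] S\N   <
    [1,5] PP   <
      [1,4] NP   <
        [1,3] NP\S   <
          [1,2] "park" : S
          [2,3] "cat" : (NP\S)\S
        [3,4] "no" : NP\(NP\S)
      [4,5] "river" : PP\NP
    [5,7] (S\N)\PP   >
      [5,6] "city" : ((S\N)\PP)/PP
      [6,7] "a" : PP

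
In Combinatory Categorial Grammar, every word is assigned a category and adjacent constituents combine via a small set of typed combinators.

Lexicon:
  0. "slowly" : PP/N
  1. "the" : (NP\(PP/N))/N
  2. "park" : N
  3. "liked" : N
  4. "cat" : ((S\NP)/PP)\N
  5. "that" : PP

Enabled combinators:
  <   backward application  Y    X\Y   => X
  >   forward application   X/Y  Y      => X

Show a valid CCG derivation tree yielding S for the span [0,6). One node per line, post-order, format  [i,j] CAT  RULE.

[0,6] S   <
  [0,3] NP   <
    [0,1] "slowly" : PP/N
    [1,3] NP\(PP/N)   >
      [1,2] "the" : (NP\(PP/N))/N
      [2,3] "park" : N
  [3,6] S\NP   >
    [3,5] (S\NP)/PP   <
      [3,4] "liked" : N
      [4,5] "cat" : ((S\NP)/PP)\N
    [5,6] "that" : PP

[0,1] PP/N  lex  "slowly"
[1,2] (NP\(PP/N))/N  lex  "the"
[2,3] N  lex  "park"
[1,3] NP\(PP/N)  >  k=2
[0,3] NP  <  k=1
[3,4] N  lex  "liked"
[4,5] ((S\NP)/PP)\N  lex  "cat"
[3,5] (S\NP)/PP  <  k=4
[5,6] PP  lex  "that"
[3,6] S\NP  >  k=5
[0,6] S  <  k=3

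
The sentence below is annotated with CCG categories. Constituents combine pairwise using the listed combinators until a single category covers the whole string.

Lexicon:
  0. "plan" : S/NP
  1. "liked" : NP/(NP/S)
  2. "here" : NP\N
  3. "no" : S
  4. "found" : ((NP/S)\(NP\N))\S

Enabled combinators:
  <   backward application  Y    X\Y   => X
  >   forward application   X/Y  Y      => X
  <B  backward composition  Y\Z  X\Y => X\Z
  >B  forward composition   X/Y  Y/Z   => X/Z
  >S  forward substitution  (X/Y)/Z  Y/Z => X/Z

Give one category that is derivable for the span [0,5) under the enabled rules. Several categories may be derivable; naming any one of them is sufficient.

[0,5] S   >
  [0,1] "plan" : S/NP
  [1,5] NP   >
    [1,2] "liked" : NP/(NP/S)
    [2,5] NP/S   <
      [2,3] "here" : NP\N
      [3,5] (NP/S)\(NP\N)   <
        [3,4] "no" : S
        [4,5] "found" : ((NP/S)\(NP\N))\S

S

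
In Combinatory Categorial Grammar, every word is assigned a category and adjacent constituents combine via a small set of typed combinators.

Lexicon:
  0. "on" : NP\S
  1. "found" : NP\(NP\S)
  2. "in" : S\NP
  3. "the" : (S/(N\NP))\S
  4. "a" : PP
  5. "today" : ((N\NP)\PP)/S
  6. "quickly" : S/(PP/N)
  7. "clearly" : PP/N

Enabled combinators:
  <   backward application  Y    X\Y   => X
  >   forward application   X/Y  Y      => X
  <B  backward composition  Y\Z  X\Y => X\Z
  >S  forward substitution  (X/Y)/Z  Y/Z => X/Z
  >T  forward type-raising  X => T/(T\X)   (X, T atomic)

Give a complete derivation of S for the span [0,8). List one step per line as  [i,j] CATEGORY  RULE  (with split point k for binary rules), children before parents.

[0,8] S   >
  [0,4] S/(N\NP)   <
    [0,3] S   <
      [0,2] NP   <
        [0,1] "on" : NP\S
        [1,2] "found" : NP\(NP\S)
      [2,3] "in" : S\NP
    [3,4] "the" : (S/(N\NP))\S
  [4,8] N\NP   <
    [4,5] "a" : PP
    [5,8] (N\NP)\PP   >
      [5,6] "today" : ((N\NP)\PP)/S
      [6,8] S   >
        [6,7] "quickly" : S/(PP/N)
        [7,8] "clearly" : PP/N

[0,1] NP\S  lex  "on"
[1,2] NP\(NP\S)  lex  "found"
[0,2] NP  <  k=1
[2,3] S\NP  lex  "in"
[0,3] S  <  k=2
[3,4] (S/(N\NP))\S  lex  "the"
[0,4] S/(N\NP)  <  k=3
[4,5] PP  lex  "a"
[5,6] ((N\NP)\PP)/S  lex  "today"
[6,7] S/(PP/N)  lex  "quickly"
[7,8] PP/N  lex  "clearly"
[6,8] S  >  k=7
[5,8] (N\NP)\PP  >  k=6
[4,8] N\NP  <  k=5
[0,8] S  >  k=4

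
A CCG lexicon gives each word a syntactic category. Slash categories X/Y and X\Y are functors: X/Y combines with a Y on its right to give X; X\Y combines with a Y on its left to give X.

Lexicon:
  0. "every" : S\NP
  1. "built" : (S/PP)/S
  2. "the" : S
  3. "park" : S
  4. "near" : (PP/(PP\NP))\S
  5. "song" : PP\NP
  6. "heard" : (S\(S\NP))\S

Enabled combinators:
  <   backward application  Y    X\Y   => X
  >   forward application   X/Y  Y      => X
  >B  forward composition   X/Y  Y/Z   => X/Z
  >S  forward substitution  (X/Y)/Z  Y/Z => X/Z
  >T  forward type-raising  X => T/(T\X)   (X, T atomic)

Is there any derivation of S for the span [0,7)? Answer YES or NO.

YES

[0,7] S   <
  [0,1] "every" : S\NP
  [1,7] S\(S\NP)   <
    [1,6] S   >
      [1,3] S/PP   >
        [1,2] "built" : (S/PP)/S
        [2,3] "the" : S
      [3,6] PP   >
        [3,5] PP/(PP\NP)   <
          [3,4] "park" : S
          [4,5] "near" : (PP/(PP\NP))\S
        [5,6] "song" : PP\NP
    [6,7] "heard" : (S\(S\NP))\S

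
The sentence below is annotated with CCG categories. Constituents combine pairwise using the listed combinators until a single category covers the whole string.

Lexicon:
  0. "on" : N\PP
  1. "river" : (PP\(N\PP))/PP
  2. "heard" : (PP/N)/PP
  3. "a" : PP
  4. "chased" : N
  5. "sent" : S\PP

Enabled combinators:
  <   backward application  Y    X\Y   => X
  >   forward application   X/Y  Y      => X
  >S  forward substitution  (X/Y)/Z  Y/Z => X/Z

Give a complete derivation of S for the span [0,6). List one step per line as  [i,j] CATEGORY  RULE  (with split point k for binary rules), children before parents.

[0,6] S   <
  [0,5] PP   <
    [0,1] "on" : N\PP
    [1,5] PP\(N\PP)   >
      [1,2] "river" : (PP\(N\PP))/PP
      [2,5] PP   >
        [2,4] PP/N   >
          [2,3] "heard" : (PP/N)/PP
          [3,4] "a" : PP
        [4,5] "chased" : N
  [5,6] "sent" : S\PP

[0,1] N\PP  lex  "on"
[1,2] (PP\(N\PP))/PP  lex  "river"
[2,3] (PP/N)/PP  lex  "heard"
[3,4] PP  lex  "a"
[2,4] PP/N  >  k=3
[4,5] N  lex  "chased"
[2,5] PP  >  k=4
[1,5] PP\(N\PP)  >  k=2
[0,5] PP  <  k=1
[5,6] S\PP  lex  "sent"
[0,6] S  <  k=5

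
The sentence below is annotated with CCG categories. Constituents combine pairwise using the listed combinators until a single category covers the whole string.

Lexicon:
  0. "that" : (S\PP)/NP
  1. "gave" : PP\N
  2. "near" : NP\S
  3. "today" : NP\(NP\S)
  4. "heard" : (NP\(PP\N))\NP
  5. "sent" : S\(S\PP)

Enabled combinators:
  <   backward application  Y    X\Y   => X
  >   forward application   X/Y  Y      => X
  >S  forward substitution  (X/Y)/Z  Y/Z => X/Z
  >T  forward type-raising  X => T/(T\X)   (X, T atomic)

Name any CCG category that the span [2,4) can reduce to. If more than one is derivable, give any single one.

NP

[0,6] S   <
  [0,5] S\PP   >
    [0,1] "that" : (S\PP)/NP
    [1,5] NP   <
      [1,2] "gave" : PP\N
      [2,5] NP\(PP\N)   <
        [2,4] NP   <
          [2,3] "near" : NP\S
          [3,4] "today" : NP\(NP\S)
        [4,5] "heard" : (NP\(PP\N))\NP
  [5,6] "sent" : S\(S\PP)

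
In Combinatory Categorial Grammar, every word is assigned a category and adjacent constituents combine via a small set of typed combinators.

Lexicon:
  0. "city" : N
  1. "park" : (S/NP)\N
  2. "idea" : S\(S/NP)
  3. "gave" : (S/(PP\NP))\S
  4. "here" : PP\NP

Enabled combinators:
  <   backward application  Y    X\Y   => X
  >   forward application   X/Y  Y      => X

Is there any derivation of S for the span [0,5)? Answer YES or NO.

[0,5] S   >
  [0,4] S/(PP\NP)   <
    [0,3] S   <
      [0,2] S/NP   <
        [0,1] "city" : N
        [1,2] "park" : (S/NP)\N
      [2,3] "idea" : S\(S/NP)
    [3,4] "gave" : (S/(PP\NP))\S
  [4,5] "here" : PP\NP

YES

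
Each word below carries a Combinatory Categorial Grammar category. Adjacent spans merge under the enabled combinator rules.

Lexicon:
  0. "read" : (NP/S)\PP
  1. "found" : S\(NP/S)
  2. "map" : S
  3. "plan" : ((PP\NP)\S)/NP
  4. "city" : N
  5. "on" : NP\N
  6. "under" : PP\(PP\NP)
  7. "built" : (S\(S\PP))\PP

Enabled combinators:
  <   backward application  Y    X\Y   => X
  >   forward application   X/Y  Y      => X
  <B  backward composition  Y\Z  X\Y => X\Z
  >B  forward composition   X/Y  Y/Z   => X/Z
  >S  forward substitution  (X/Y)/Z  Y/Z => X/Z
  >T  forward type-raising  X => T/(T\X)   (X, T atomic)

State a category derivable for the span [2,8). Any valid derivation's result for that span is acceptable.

S\(S\PP)

[0,8] S   <
  [0,2] S\PP   <B
    [0,1] "read" : (NP/S)\PP
    [1,2] "found" : S\(NP/S)
  [2,8] S\(S\PP)   <
    [2,7] PP   <
      [2,6] PP\NP   <
        [2,3] "map" : S
        [3,6] (PP\NP)\S   >
          [3,4] "plan" : ((PP\NP)\S)/NP
          [4,6] NP   <
            [4,5] "city" : N
            [5,6] "on" : NP\N
      [6,7] "under" : PP\(PP\NP)
    [7,8] "built" : (S\(S\PP))\PP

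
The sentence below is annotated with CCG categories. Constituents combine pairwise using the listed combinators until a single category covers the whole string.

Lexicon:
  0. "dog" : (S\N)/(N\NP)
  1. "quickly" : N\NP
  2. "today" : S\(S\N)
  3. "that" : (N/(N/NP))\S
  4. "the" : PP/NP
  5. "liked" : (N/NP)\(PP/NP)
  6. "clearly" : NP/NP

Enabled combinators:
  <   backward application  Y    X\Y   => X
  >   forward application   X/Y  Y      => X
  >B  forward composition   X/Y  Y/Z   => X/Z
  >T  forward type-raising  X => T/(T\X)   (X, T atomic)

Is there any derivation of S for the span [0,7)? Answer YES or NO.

(S\N)/(N\NP) N\NP S\(S\N) (N/(N/NP))\S PP/NP (N/NP)\(PP/NP) NP/NP
CKY chart[0,7] = {N, N/(N\N), NP/(NP\N), PP/(PP\N), S/(S\N)}; S ∉ chart

NO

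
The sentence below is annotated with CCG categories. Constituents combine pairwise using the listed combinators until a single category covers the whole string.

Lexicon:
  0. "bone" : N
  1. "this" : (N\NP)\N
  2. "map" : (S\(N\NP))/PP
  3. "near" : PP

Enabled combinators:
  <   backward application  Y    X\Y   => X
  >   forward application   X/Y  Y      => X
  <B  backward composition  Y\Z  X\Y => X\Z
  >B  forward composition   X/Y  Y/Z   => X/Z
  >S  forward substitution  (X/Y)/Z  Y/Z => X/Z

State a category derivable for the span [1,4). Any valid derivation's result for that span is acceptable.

S\N

[0,4] S   <
  [0,1] "bone" : N
  [1,4] S\N   <B
    [1,2] "this" : (N\NP)\N
    [2,4] S\(N\NP)   >
      [2,3] "map" : (S\(N\NP))/PP
      [3,4] "near" : PP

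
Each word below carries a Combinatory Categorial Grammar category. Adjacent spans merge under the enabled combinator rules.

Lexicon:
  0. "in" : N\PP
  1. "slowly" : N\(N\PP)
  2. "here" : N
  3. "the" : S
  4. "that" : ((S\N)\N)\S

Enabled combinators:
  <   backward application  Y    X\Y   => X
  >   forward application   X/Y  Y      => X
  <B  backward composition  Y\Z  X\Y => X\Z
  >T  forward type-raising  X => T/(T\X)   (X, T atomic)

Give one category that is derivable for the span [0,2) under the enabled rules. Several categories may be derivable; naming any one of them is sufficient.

[0,5] S   <
  [0,2] N   <
    [0,1] "in" : N\PP
    [1,2] "slowly" : N\(N\PP)
  [2,5] S\N   <
    [2,3] "here" : N
    [3,5] (S\N)\N   <
      [3,4] "the" : S
      [4,5] "that" : ((S\N)\N)\S

N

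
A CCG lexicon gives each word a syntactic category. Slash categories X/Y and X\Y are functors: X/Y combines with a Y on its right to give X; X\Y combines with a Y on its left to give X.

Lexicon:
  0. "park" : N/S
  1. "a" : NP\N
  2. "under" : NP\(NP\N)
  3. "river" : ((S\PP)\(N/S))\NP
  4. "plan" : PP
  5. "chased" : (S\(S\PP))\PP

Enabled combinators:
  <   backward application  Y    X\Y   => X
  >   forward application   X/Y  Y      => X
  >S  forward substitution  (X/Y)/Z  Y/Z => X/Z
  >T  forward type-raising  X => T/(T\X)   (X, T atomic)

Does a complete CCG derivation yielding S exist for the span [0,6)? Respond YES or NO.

YES

[0,6] S   <
  [0,4] S\PP   <
    [0,1] "park" : N/S
    [1,4] (S\PP)\(N/S)   <
      [1,3] NP   <
        [1,2] "a" : NP\N
        [2,3] "under" : NP\(NP\N)
      [3,4] "river" : ((S\PP)\(N/S))\NP
  [4,6] S\(S\PP)   <
    [4,5] "plan" : PP
    [5,6] "chased" : (S\(S\PP))\PP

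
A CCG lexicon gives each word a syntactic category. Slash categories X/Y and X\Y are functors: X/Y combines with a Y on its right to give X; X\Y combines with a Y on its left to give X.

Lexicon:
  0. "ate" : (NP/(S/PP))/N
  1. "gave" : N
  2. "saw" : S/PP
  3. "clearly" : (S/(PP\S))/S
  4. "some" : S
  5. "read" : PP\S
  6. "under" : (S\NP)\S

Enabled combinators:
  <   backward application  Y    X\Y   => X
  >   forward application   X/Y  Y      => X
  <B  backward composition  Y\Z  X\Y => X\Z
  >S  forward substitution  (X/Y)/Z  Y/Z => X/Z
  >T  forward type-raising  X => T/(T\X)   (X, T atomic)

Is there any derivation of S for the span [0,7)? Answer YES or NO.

YES

[0,7] S   <
  [0,3] NP   >
    [0,2] NP/(S/PP)   >
      [0,1] "ate" : (NP/(S/PP))/N
      [1,2] "gave" : N
    [2,3] "saw" : S/PP
  [3,7] S\NP   <
    [3,6] S   >
      [3,5] S/(PP\S)   >
        [3,4] "clearly" : (S/(PP\S))/S
        [4,5] "some" : S
      [5,6] "read" : PP\S
    [6,7] "under" : (S\NP)\S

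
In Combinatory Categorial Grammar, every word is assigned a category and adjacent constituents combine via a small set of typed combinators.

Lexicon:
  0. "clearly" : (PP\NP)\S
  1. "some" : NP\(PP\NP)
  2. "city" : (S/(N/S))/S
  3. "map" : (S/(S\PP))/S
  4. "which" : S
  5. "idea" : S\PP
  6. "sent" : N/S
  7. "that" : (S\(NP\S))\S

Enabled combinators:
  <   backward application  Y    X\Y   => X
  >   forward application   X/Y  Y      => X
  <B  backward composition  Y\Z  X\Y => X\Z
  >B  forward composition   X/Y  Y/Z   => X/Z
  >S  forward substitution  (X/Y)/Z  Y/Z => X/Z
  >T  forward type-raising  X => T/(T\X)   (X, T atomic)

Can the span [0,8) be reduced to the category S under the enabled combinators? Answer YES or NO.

YES

[0,8] S   <
  [0,2] NP\S   <B
    [0,1] "clearly" : (PP\NP)\S
    [1,2] "some" : NP\(PP\NP)
  [2,8] S\(NP\S)   <
    [2,7] S   >
      [2,6] S/(N/S)   >
        [2,3] "city" : (S/(N/S))/S
        [3,6] S   >
          [3,5] S/(S\PP)   >
            [3,4] "map" : (S/(S\PP))/S
            [4,5] "which" : S
          [5,6] "idea" : S\PP
      [6,7] "sent" : N/S
    [7,8] "that" : (S\(NP\S))\S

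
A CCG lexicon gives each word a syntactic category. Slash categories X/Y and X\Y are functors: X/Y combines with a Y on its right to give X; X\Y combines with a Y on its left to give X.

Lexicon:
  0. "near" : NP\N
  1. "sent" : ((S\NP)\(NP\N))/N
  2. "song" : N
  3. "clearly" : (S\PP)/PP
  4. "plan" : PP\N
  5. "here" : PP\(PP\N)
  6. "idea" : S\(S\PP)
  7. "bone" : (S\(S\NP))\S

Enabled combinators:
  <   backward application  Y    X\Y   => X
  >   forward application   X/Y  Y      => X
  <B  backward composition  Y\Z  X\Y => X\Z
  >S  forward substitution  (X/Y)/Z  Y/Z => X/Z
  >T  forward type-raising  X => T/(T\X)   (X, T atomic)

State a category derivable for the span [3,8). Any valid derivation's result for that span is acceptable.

[0,8] S   <
  [0,3] S\NP   <
    [0,1] "near" : NP\N
    [1,3] (S\NP)\(NP\N)   >
      [1,2] "sent" : ((S\NP)\(NP\N))/N
      [2,3] "song" : N
  [3,8] S\(S\NP)   <
    [3,7] S   <
      [3,6] S\PP   >
        [3,4] "clearly" : (S\PP)/PP
        [4,6] PP   <
          [4,5] "plan" : PP\N
          [5,6] "here" : PP\(PP\N)
      [6,7] "idea" : S\(S\PP)
    [7,8] "bone" : (S\(S\NP))\S

S\(S\NP)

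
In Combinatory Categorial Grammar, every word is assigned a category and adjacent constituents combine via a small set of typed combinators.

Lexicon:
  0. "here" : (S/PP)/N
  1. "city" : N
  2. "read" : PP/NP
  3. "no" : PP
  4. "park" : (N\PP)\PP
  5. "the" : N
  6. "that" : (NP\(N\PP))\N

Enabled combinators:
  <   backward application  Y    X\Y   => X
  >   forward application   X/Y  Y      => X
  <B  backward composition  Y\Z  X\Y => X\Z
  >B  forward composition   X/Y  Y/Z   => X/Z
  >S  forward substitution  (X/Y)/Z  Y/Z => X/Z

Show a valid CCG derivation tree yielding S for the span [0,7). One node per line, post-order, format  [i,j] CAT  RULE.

[0,7] S   >
  [0,2] S/PP   >
    [0,1] "here" : (S/PP)/N
    [1,2] "city" : N
  [2,7] PP   >
    [2,3] "read" : PP/NP
    [3,7] NP   <
      [3,4] "no" : PP
      [4,7] NP\PP   <B
        [4,5] "park" : (N\PP)\PP
        [5,7] NP\(N\PP)   <
          [5,6] "the" : N
          [6,7] "that" : (NP\(N\PP))\N

[0,1] (S/PP)/N  lex  "here"
[1,2] N  lex  "city"
[0,2] S/PP  >  k=1
[2,3] PP/NP  lex  "read"
[3,4] PP  lex  "no"
[4,5] (N\PP)\PP  lex  "park"
[5,6] N  lex  "the"
[6,7] (NP\(N\PP))\N  lex  "that"
[5,7] NP\(N\PP)  <  k=6
[4,7] NP\PP  <B  k=5
[3,7] NP  <  k=4
[2,7] PP  >  k=3
[0,7] S  >  k=2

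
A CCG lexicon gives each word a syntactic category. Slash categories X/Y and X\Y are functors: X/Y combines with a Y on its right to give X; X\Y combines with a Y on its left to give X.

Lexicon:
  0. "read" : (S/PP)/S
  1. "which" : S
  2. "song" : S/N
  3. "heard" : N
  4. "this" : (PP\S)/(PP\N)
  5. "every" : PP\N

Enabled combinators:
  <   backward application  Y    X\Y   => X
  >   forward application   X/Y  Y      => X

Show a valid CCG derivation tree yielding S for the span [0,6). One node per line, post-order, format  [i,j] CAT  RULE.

[0,1] (S/PP)/S  lex  "read"
[1,2] S  lex  "which"
[0,2] S/PP  >  k=1
[2,3] S/N  lex  "song"
[3,4] N  lex  "heard"
[2,4] S  >  k=3
[4,5] (PP\S)/(PP\N)  lex  "this"
[5,6] PP\N  lex  "every"
[4,6] PP\S  >  k=5
[2,6] PP  <  k=4
[0,6] S  >  k=2

[0,6] S   >
  [0,2] S/PP   >
    [0,1] "read" : (S/PP)/S
    [1,2] "which" : S
  [2,6] PP   <
    [2,4] S   >
      [2,3] "song" : S/N
      [3,4] "heard" : N
    [4,6] PP\S   >
      [4,5] "this" : (PP\S)/(PP\N)
      [5,6] "every" : PP\N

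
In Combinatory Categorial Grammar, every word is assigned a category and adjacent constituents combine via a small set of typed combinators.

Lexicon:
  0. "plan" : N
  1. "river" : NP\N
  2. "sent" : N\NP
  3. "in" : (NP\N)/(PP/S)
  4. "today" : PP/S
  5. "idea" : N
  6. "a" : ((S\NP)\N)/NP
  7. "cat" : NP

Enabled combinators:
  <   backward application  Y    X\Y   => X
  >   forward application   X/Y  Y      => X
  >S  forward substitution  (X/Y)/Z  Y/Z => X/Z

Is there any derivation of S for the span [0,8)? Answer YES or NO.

YES

[0,8] S   <
  [0,5] NP   <
    [0,3] N   <
      [0,2] NP   <
        [0,1] "plan" : N
        [1,2] "river" : NP\N
      [2,3] "sent" : N\NP
    [3,5] NP\N   >
      [3,4] "in" : (NP\N)/(PP/S)
      [4,5] "today" : PP/S
  [5,8] S\NP   <
    [5,6] "idea" : N
    [6,8] (S\NP)\N   >
      [6,7] "a" : ((S\NP)\N)/NP
      [7,8] "cat" : NP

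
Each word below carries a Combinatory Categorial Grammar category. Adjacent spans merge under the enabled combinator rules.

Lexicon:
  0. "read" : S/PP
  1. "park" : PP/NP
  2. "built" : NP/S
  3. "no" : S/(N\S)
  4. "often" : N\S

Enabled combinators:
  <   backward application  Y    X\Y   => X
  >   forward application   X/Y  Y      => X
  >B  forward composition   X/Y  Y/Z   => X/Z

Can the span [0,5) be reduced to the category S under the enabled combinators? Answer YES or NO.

[0,5] S   >
  [0,1] "read" : S/PP
  [1,5] PP   >
    [1,3] PP/S   >B
      [1,2] "park" : PP/NP
      [2,3] "built" : NP/S
    [3,5] S   >
      [3,4] "no" : S/(N\S)
      [4,5] "often" : N\S

YES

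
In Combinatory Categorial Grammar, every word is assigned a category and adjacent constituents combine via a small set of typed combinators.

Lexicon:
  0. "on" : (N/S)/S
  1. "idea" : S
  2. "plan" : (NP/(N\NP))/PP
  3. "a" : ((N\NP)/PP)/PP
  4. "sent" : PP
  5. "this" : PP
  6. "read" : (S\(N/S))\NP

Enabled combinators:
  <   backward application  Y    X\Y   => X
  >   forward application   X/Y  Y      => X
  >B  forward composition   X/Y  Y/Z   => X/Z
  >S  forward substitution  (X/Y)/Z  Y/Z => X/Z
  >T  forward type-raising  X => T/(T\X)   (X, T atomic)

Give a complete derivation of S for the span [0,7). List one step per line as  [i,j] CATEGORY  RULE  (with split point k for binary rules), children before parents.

[0,1] (N/S)/S  lex  "on"
[1,2] S  lex  "idea"
[0,2] N/S  >  k=1
[2,3] (NP/(N\NP))/PP  lex  "plan"
[3,4] ((N\NP)/PP)/PP  lex  "a"
[4,5] PP  lex  "sent"
[3,5] (N\NP)/PP  >  k=4
[2,5] NP/PP  >S  k=3
[5,6] PP  lex  "this"
[2,6] NP  >  k=5
[6,7] (S\(N/S))\NP  lex  "read"
[2,7] S\(N/S)  <  k=6
[0,7] S  <  k=2

[0,7] S   <
  [0,2] N/S   >
    [0,1] "on" : (N/S)/S
    [1,2] "idea" : S
  [2,7] S\(N/S)   <
    [2,6] NP   >
      [2,5] NP/PP   >S
        [2,3] "plan" : (NP/(N\NP))/PP
        [3,5] (N\NP)/PP   >
          [3,4] "a" : ((N\NP)/PP)/PP
          [4,5] "sent" : PP
      [5,6] "this" : PP
    [6,7] "read" : (S\(N/S))\NP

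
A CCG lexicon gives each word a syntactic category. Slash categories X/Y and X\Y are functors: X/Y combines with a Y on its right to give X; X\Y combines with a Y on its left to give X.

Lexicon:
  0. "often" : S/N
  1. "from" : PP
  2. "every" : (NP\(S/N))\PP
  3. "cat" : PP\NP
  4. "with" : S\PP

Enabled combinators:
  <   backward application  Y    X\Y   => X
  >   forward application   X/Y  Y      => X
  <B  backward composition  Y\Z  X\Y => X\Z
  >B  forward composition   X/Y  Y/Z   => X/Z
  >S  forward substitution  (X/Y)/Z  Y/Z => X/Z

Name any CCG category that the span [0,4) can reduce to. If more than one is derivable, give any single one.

[0,5] S   <
  [0,4] PP   <
    [0,3] NP   <
      [0,1] "often" : S/N
      [1,3] NP\(S/N)   <
        [1,2] "from" : PP
        [2,3] "every" : (NP\(S/N))\PP
    [3,4] "cat" : PP\NP
  [4,5] "with" : S\PP

PP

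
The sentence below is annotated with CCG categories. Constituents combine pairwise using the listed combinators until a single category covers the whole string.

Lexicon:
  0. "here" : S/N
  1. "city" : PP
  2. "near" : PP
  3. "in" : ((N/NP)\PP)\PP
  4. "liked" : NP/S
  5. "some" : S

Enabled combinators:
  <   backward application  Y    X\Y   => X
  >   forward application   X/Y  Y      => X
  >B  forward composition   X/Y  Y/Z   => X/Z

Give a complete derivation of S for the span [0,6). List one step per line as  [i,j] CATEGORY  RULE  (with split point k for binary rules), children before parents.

[0,1] S/N  lex  "here"
[1,2] PP  lex  "city"
[2,3] PP  lex  "near"
[3,4] ((N/NP)\PP)\PP  lex  "in"
[2,4] (N/NP)\PP  <  k=3
[1,4] N/NP  <  k=2
[4,5] NP/S  lex  "liked"
[5,6] S  lex  "some"
[4,6] NP  >  k=5
[1,6] N  >  k=4
[0,6] S  >  k=1

[0,6] S   >
  [0,1] "here" : S/N
  [1,6] N   >
    [1,4] N/NP   <
      [1,2] "city" : PP
      [2,4] (N/NP)\PP   <
        [2,3] "near" : PP
        [3,4] "in" : ((N/NP)\PP)\PP
    [4,6] NP   >
      [4,5] "liked" : NP/S
      [5,6] "some" : S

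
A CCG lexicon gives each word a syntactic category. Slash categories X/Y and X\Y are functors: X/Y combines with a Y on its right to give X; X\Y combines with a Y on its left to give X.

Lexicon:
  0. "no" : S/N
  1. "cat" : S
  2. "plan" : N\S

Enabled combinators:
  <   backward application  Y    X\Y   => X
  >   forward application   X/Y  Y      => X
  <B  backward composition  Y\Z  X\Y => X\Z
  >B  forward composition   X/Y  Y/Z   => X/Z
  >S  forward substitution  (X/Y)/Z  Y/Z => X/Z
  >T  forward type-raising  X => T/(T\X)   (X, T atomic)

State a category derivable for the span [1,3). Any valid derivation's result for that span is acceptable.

N

[0,3] S   >
  [0,1] "no" : S/N
  [1,3] N   >
    [1,2] N/(N\S)   >T
      [1,2] "cat" : S
    [2,3] "plan" : N\S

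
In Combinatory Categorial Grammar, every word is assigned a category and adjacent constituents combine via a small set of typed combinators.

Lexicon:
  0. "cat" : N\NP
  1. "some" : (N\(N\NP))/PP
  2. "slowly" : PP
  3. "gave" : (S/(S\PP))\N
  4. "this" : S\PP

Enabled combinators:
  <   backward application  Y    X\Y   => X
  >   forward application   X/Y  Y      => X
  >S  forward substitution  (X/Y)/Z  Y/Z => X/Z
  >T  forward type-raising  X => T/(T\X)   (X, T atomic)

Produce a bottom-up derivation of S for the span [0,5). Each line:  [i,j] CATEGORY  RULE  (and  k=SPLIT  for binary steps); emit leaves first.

[0,5] S   >
  [0,4] S/(S\PP)   <
    [0,3] N   <
      [0,1] "cat" : N\NP
      [1,3] N\(N\NP)   >
        [1,2] "some" : (N\(N\NP))/PP
        [2,3] "slowly" : PP
    [3,4] "gave" : (S/(S\PP))\N
  [4,5] "this" : S\PP

[0,1] N\NP  lex  "cat"
[1,2] (N\(N\NP))/PP  lex  "some"
[2,3] PP  lex  "slowly"
[1,3] N\(N\NP)  >  k=2
[0,3] N  <  k=1
[3,4] (S/(S\PP))\N  lex  "gave"
[0,4] S/(S\PP)  <  k=3
[4,5] S\PP  lex  "this"
[0,5] S  >  k=4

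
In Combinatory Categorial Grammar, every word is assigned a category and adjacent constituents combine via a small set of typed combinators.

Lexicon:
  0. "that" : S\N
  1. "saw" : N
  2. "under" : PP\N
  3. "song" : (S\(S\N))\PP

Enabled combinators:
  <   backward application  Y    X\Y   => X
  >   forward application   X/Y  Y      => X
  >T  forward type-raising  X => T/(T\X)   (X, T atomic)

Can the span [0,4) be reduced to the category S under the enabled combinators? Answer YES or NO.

[0,4] S   <
  [0,1] "that" : S\N
  [1,4] S\(S\N)   <
    [1,3] PP   >
      [1,2] PP/(PP\N)   >T
        [1,2] "saw" : N
      [2,3] "under" : PP\N
    [3,4] "song" : (S\(S\N))\PP

YES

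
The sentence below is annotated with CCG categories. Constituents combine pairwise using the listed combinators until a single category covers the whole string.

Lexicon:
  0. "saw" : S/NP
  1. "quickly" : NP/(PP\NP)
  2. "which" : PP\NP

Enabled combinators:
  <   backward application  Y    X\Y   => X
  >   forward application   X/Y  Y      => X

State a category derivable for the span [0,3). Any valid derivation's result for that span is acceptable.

S

[0,3] S   >
  [0,1] "saw" : S/NP
  [1,3] NP   >
    [1,2] "quickly" : NP/(PP\NP)
    [2,3] "which" : PP\NP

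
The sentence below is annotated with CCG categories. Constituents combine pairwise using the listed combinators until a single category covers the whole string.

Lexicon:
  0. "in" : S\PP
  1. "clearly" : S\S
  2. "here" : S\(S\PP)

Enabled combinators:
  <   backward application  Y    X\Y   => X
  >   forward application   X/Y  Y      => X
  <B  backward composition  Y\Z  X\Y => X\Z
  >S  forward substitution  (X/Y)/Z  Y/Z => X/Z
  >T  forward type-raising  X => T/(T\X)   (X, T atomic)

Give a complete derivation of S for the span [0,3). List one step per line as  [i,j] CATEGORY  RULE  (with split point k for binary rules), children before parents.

[0,1] S\PP  lex  "in"
[1,2] S\S  lex  "clearly"
[0,2] S\PP  <B  k=1
[2,3] S\(S\PP)  lex  "here"
[0,3] S  <  k=2

[0,3] S   <
  [0,2] S\PP   <B
    [0,1] "in" : S\PP
    [1,2] "clearly" : S\S
  [2,3] "here" : S\(S\PP)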